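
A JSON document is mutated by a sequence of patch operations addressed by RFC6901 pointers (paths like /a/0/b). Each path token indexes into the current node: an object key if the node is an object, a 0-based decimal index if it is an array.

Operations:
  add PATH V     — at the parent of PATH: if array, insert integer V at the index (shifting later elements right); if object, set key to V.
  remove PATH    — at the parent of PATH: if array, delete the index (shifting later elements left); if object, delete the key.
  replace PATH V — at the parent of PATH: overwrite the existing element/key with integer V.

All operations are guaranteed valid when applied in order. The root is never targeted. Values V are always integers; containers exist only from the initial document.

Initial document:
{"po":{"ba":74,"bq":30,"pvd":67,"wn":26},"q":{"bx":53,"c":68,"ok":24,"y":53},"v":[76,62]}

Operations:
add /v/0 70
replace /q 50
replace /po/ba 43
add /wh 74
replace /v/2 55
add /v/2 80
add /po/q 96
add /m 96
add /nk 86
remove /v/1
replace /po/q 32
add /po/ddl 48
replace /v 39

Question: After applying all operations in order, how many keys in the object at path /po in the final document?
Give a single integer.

Answer: 6

Derivation:
After op 1 (add /v/0 70): {"po":{"ba":74,"bq":30,"pvd":67,"wn":26},"q":{"bx":53,"c":68,"ok":24,"y":53},"v":[70,76,62]}
After op 2 (replace /q 50): {"po":{"ba":74,"bq":30,"pvd":67,"wn":26},"q":50,"v":[70,76,62]}
After op 3 (replace /po/ba 43): {"po":{"ba":43,"bq":30,"pvd":67,"wn":26},"q":50,"v":[70,76,62]}
After op 4 (add /wh 74): {"po":{"ba":43,"bq":30,"pvd":67,"wn":26},"q":50,"v":[70,76,62],"wh":74}
After op 5 (replace /v/2 55): {"po":{"ba":43,"bq":30,"pvd":67,"wn":26},"q":50,"v":[70,76,55],"wh":74}
After op 6 (add /v/2 80): {"po":{"ba":43,"bq":30,"pvd":67,"wn":26},"q":50,"v":[70,76,80,55],"wh":74}
After op 7 (add /po/q 96): {"po":{"ba":43,"bq":30,"pvd":67,"q":96,"wn":26},"q":50,"v":[70,76,80,55],"wh":74}
After op 8 (add /m 96): {"m":96,"po":{"ba":43,"bq":30,"pvd":67,"q":96,"wn":26},"q":50,"v":[70,76,80,55],"wh":74}
After op 9 (add /nk 86): {"m":96,"nk":86,"po":{"ba":43,"bq":30,"pvd":67,"q":96,"wn":26},"q":50,"v":[70,76,80,55],"wh":74}
After op 10 (remove /v/1): {"m":96,"nk":86,"po":{"ba":43,"bq":30,"pvd":67,"q":96,"wn":26},"q":50,"v":[70,80,55],"wh":74}
After op 11 (replace /po/q 32): {"m":96,"nk":86,"po":{"ba":43,"bq":30,"pvd":67,"q":32,"wn":26},"q":50,"v":[70,80,55],"wh":74}
After op 12 (add /po/ddl 48): {"m":96,"nk":86,"po":{"ba":43,"bq":30,"ddl":48,"pvd":67,"q":32,"wn":26},"q":50,"v":[70,80,55],"wh":74}
After op 13 (replace /v 39): {"m":96,"nk":86,"po":{"ba":43,"bq":30,"ddl":48,"pvd":67,"q":32,"wn":26},"q":50,"v":39,"wh":74}
Size at path /po: 6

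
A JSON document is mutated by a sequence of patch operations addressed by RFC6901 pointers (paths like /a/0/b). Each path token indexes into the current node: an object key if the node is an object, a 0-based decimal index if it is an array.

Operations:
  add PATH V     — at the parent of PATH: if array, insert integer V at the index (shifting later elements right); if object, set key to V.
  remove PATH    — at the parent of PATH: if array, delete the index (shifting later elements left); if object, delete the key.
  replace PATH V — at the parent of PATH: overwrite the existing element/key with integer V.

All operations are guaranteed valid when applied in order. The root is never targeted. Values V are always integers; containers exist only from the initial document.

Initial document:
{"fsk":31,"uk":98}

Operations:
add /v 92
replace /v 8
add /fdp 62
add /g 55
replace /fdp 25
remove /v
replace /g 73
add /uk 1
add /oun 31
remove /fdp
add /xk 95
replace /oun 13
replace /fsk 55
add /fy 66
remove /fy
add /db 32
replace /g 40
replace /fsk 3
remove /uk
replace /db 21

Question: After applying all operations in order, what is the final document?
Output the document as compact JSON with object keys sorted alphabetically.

After op 1 (add /v 92): {"fsk":31,"uk":98,"v":92}
After op 2 (replace /v 8): {"fsk":31,"uk":98,"v":8}
After op 3 (add /fdp 62): {"fdp":62,"fsk":31,"uk":98,"v":8}
After op 4 (add /g 55): {"fdp":62,"fsk":31,"g":55,"uk":98,"v":8}
After op 5 (replace /fdp 25): {"fdp":25,"fsk":31,"g":55,"uk":98,"v":8}
After op 6 (remove /v): {"fdp":25,"fsk":31,"g":55,"uk":98}
After op 7 (replace /g 73): {"fdp":25,"fsk":31,"g":73,"uk":98}
After op 8 (add /uk 1): {"fdp":25,"fsk":31,"g":73,"uk":1}
After op 9 (add /oun 31): {"fdp":25,"fsk":31,"g":73,"oun":31,"uk":1}
After op 10 (remove /fdp): {"fsk":31,"g":73,"oun":31,"uk":1}
After op 11 (add /xk 95): {"fsk":31,"g":73,"oun":31,"uk":1,"xk":95}
After op 12 (replace /oun 13): {"fsk":31,"g":73,"oun":13,"uk":1,"xk":95}
After op 13 (replace /fsk 55): {"fsk":55,"g":73,"oun":13,"uk":1,"xk":95}
After op 14 (add /fy 66): {"fsk":55,"fy":66,"g":73,"oun":13,"uk":1,"xk":95}
After op 15 (remove /fy): {"fsk":55,"g":73,"oun":13,"uk":1,"xk":95}
After op 16 (add /db 32): {"db":32,"fsk":55,"g":73,"oun":13,"uk":1,"xk":95}
After op 17 (replace /g 40): {"db":32,"fsk":55,"g":40,"oun":13,"uk":1,"xk":95}
After op 18 (replace /fsk 3): {"db":32,"fsk":3,"g":40,"oun":13,"uk":1,"xk":95}
After op 19 (remove /uk): {"db":32,"fsk":3,"g":40,"oun":13,"xk":95}
After op 20 (replace /db 21): {"db":21,"fsk":3,"g":40,"oun":13,"xk":95}

Answer: {"db":21,"fsk":3,"g":40,"oun":13,"xk":95}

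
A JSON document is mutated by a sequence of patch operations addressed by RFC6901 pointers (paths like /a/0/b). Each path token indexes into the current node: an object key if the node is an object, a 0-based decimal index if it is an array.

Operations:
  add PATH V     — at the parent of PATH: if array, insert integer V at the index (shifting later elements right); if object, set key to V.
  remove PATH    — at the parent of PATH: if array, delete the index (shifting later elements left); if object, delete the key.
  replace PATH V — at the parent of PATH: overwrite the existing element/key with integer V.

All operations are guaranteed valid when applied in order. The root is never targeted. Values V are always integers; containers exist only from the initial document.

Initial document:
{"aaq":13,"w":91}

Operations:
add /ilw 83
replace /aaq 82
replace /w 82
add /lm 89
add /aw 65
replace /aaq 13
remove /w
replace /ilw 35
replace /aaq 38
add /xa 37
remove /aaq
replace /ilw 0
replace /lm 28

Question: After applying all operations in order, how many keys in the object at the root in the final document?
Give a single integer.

After op 1 (add /ilw 83): {"aaq":13,"ilw":83,"w":91}
After op 2 (replace /aaq 82): {"aaq":82,"ilw":83,"w":91}
After op 3 (replace /w 82): {"aaq":82,"ilw":83,"w":82}
After op 4 (add /lm 89): {"aaq":82,"ilw":83,"lm":89,"w":82}
After op 5 (add /aw 65): {"aaq":82,"aw":65,"ilw":83,"lm":89,"w":82}
After op 6 (replace /aaq 13): {"aaq":13,"aw":65,"ilw":83,"lm":89,"w":82}
After op 7 (remove /w): {"aaq":13,"aw":65,"ilw":83,"lm":89}
After op 8 (replace /ilw 35): {"aaq":13,"aw":65,"ilw":35,"lm":89}
After op 9 (replace /aaq 38): {"aaq":38,"aw":65,"ilw":35,"lm":89}
After op 10 (add /xa 37): {"aaq":38,"aw":65,"ilw":35,"lm":89,"xa":37}
After op 11 (remove /aaq): {"aw":65,"ilw":35,"lm":89,"xa":37}
After op 12 (replace /ilw 0): {"aw":65,"ilw":0,"lm":89,"xa":37}
After op 13 (replace /lm 28): {"aw":65,"ilw":0,"lm":28,"xa":37}
Size at the root: 4

Answer: 4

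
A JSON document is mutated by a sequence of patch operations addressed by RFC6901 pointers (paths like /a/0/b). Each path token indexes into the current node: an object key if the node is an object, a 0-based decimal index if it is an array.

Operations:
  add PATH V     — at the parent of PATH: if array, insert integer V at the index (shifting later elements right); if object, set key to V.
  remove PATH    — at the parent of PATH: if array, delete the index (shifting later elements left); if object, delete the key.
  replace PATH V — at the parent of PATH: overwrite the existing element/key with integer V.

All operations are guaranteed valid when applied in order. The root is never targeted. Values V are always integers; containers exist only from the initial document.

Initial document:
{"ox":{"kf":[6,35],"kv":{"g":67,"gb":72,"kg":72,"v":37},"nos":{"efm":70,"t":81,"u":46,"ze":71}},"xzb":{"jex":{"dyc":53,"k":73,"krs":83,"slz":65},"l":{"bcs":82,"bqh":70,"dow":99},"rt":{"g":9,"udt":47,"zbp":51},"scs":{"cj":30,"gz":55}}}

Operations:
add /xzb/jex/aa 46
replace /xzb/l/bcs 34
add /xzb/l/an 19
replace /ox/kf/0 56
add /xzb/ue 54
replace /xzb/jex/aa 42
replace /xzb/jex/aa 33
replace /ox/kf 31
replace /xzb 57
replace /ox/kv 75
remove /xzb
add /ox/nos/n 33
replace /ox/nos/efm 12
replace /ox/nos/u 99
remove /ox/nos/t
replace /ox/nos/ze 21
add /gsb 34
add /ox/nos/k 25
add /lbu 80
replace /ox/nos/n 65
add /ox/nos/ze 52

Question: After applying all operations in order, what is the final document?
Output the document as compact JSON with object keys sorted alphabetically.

After op 1 (add /xzb/jex/aa 46): {"ox":{"kf":[6,35],"kv":{"g":67,"gb":72,"kg":72,"v":37},"nos":{"efm":70,"t":81,"u":46,"ze":71}},"xzb":{"jex":{"aa":46,"dyc":53,"k":73,"krs":83,"slz":65},"l":{"bcs":82,"bqh":70,"dow":99},"rt":{"g":9,"udt":47,"zbp":51},"scs":{"cj":30,"gz":55}}}
After op 2 (replace /xzb/l/bcs 34): {"ox":{"kf":[6,35],"kv":{"g":67,"gb":72,"kg":72,"v":37},"nos":{"efm":70,"t":81,"u":46,"ze":71}},"xzb":{"jex":{"aa":46,"dyc":53,"k":73,"krs":83,"slz":65},"l":{"bcs":34,"bqh":70,"dow":99},"rt":{"g":9,"udt":47,"zbp":51},"scs":{"cj":30,"gz":55}}}
After op 3 (add /xzb/l/an 19): {"ox":{"kf":[6,35],"kv":{"g":67,"gb":72,"kg":72,"v":37},"nos":{"efm":70,"t":81,"u":46,"ze":71}},"xzb":{"jex":{"aa":46,"dyc":53,"k":73,"krs":83,"slz":65},"l":{"an":19,"bcs":34,"bqh":70,"dow":99},"rt":{"g":9,"udt":47,"zbp":51},"scs":{"cj":30,"gz":55}}}
After op 4 (replace /ox/kf/0 56): {"ox":{"kf":[56,35],"kv":{"g":67,"gb":72,"kg":72,"v":37},"nos":{"efm":70,"t":81,"u":46,"ze":71}},"xzb":{"jex":{"aa":46,"dyc":53,"k":73,"krs":83,"slz":65},"l":{"an":19,"bcs":34,"bqh":70,"dow":99},"rt":{"g":9,"udt":47,"zbp":51},"scs":{"cj":30,"gz":55}}}
After op 5 (add /xzb/ue 54): {"ox":{"kf":[56,35],"kv":{"g":67,"gb":72,"kg":72,"v":37},"nos":{"efm":70,"t":81,"u":46,"ze":71}},"xzb":{"jex":{"aa":46,"dyc":53,"k":73,"krs":83,"slz":65},"l":{"an":19,"bcs":34,"bqh":70,"dow":99},"rt":{"g":9,"udt":47,"zbp":51},"scs":{"cj":30,"gz":55},"ue":54}}
After op 6 (replace /xzb/jex/aa 42): {"ox":{"kf":[56,35],"kv":{"g":67,"gb":72,"kg":72,"v":37},"nos":{"efm":70,"t":81,"u":46,"ze":71}},"xzb":{"jex":{"aa":42,"dyc":53,"k":73,"krs":83,"slz":65},"l":{"an":19,"bcs":34,"bqh":70,"dow":99},"rt":{"g":9,"udt":47,"zbp":51},"scs":{"cj":30,"gz":55},"ue":54}}
After op 7 (replace /xzb/jex/aa 33): {"ox":{"kf":[56,35],"kv":{"g":67,"gb":72,"kg":72,"v":37},"nos":{"efm":70,"t":81,"u":46,"ze":71}},"xzb":{"jex":{"aa":33,"dyc":53,"k":73,"krs":83,"slz":65},"l":{"an":19,"bcs":34,"bqh":70,"dow":99},"rt":{"g":9,"udt":47,"zbp":51},"scs":{"cj":30,"gz":55},"ue":54}}
After op 8 (replace /ox/kf 31): {"ox":{"kf":31,"kv":{"g":67,"gb":72,"kg":72,"v":37},"nos":{"efm":70,"t":81,"u":46,"ze":71}},"xzb":{"jex":{"aa":33,"dyc":53,"k":73,"krs":83,"slz":65},"l":{"an":19,"bcs":34,"bqh":70,"dow":99},"rt":{"g":9,"udt":47,"zbp":51},"scs":{"cj":30,"gz":55},"ue":54}}
After op 9 (replace /xzb 57): {"ox":{"kf":31,"kv":{"g":67,"gb":72,"kg":72,"v":37},"nos":{"efm":70,"t":81,"u":46,"ze":71}},"xzb":57}
After op 10 (replace /ox/kv 75): {"ox":{"kf":31,"kv":75,"nos":{"efm":70,"t":81,"u":46,"ze":71}},"xzb":57}
After op 11 (remove /xzb): {"ox":{"kf":31,"kv":75,"nos":{"efm":70,"t":81,"u":46,"ze":71}}}
After op 12 (add /ox/nos/n 33): {"ox":{"kf":31,"kv":75,"nos":{"efm":70,"n":33,"t":81,"u":46,"ze":71}}}
After op 13 (replace /ox/nos/efm 12): {"ox":{"kf":31,"kv":75,"nos":{"efm":12,"n":33,"t":81,"u":46,"ze":71}}}
After op 14 (replace /ox/nos/u 99): {"ox":{"kf":31,"kv":75,"nos":{"efm":12,"n":33,"t":81,"u":99,"ze":71}}}
After op 15 (remove /ox/nos/t): {"ox":{"kf":31,"kv":75,"nos":{"efm":12,"n":33,"u":99,"ze":71}}}
After op 16 (replace /ox/nos/ze 21): {"ox":{"kf":31,"kv":75,"nos":{"efm":12,"n":33,"u":99,"ze":21}}}
After op 17 (add /gsb 34): {"gsb":34,"ox":{"kf":31,"kv":75,"nos":{"efm":12,"n":33,"u":99,"ze":21}}}
After op 18 (add /ox/nos/k 25): {"gsb":34,"ox":{"kf":31,"kv":75,"nos":{"efm":12,"k":25,"n":33,"u":99,"ze":21}}}
After op 19 (add /lbu 80): {"gsb":34,"lbu":80,"ox":{"kf":31,"kv":75,"nos":{"efm":12,"k":25,"n":33,"u":99,"ze":21}}}
After op 20 (replace /ox/nos/n 65): {"gsb":34,"lbu":80,"ox":{"kf":31,"kv":75,"nos":{"efm":12,"k":25,"n":65,"u":99,"ze":21}}}
After op 21 (add /ox/nos/ze 52): {"gsb":34,"lbu":80,"ox":{"kf":31,"kv":75,"nos":{"efm":12,"k":25,"n":65,"u":99,"ze":52}}}

Answer: {"gsb":34,"lbu":80,"ox":{"kf":31,"kv":75,"nos":{"efm":12,"k":25,"n":65,"u":99,"ze":52}}}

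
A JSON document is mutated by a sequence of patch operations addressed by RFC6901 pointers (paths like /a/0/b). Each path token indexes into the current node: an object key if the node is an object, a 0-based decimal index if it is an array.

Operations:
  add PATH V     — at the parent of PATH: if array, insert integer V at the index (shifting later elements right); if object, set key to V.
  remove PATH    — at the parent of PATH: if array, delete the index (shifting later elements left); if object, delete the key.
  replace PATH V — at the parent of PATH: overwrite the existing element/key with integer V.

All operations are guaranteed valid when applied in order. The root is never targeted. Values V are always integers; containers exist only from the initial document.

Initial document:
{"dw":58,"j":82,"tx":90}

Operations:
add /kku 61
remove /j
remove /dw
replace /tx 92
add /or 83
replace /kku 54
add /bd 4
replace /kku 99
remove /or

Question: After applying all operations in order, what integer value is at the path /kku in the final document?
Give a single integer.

After op 1 (add /kku 61): {"dw":58,"j":82,"kku":61,"tx":90}
After op 2 (remove /j): {"dw":58,"kku":61,"tx":90}
After op 3 (remove /dw): {"kku":61,"tx":90}
After op 4 (replace /tx 92): {"kku":61,"tx":92}
After op 5 (add /or 83): {"kku":61,"or":83,"tx":92}
After op 6 (replace /kku 54): {"kku":54,"or":83,"tx":92}
After op 7 (add /bd 4): {"bd":4,"kku":54,"or":83,"tx":92}
After op 8 (replace /kku 99): {"bd":4,"kku":99,"or":83,"tx":92}
After op 9 (remove /or): {"bd":4,"kku":99,"tx":92}
Value at /kku: 99

Answer: 99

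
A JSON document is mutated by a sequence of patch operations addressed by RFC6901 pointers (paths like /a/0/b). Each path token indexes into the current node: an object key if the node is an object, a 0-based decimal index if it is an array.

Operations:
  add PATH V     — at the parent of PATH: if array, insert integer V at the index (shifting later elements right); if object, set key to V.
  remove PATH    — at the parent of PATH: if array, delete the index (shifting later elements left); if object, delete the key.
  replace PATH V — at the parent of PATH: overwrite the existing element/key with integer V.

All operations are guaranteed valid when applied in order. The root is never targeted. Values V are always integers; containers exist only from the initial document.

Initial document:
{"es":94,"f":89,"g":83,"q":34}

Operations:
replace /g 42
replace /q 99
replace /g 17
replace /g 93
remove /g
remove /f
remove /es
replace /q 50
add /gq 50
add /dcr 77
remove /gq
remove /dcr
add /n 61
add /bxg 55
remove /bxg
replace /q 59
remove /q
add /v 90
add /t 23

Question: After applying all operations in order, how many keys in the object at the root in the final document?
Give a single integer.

Answer: 3

Derivation:
After op 1 (replace /g 42): {"es":94,"f":89,"g":42,"q":34}
After op 2 (replace /q 99): {"es":94,"f":89,"g":42,"q":99}
After op 3 (replace /g 17): {"es":94,"f":89,"g":17,"q":99}
After op 4 (replace /g 93): {"es":94,"f":89,"g":93,"q":99}
After op 5 (remove /g): {"es":94,"f":89,"q":99}
After op 6 (remove /f): {"es":94,"q":99}
After op 7 (remove /es): {"q":99}
After op 8 (replace /q 50): {"q":50}
After op 9 (add /gq 50): {"gq":50,"q":50}
After op 10 (add /dcr 77): {"dcr":77,"gq":50,"q":50}
After op 11 (remove /gq): {"dcr":77,"q":50}
After op 12 (remove /dcr): {"q":50}
After op 13 (add /n 61): {"n":61,"q":50}
After op 14 (add /bxg 55): {"bxg":55,"n":61,"q":50}
After op 15 (remove /bxg): {"n":61,"q":50}
After op 16 (replace /q 59): {"n":61,"q":59}
After op 17 (remove /q): {"n":61}
After op 18 (add /v 90): {"n":61,"v":90}
After op 19 (add /t 23): {"n":61,"t":23,"v":90}
Size at the root: 3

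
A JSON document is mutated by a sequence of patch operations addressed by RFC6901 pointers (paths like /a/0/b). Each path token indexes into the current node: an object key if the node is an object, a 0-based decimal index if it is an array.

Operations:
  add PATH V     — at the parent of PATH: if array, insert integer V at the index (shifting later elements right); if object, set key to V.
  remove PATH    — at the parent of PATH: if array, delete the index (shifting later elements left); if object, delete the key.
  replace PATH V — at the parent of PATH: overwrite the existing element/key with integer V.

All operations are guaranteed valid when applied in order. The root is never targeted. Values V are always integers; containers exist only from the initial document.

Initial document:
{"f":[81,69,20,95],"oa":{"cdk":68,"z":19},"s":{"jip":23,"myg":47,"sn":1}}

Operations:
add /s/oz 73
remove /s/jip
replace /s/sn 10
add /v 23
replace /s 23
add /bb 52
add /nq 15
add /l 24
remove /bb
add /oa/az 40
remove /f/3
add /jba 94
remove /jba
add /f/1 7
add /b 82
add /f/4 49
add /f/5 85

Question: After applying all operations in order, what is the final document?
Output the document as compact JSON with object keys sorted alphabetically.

Answer: {"b":82,"f":[81,7,69,20,49,85],"l":24,"nq":15,"oa":{"az":40,"cdk":68,"z":19},"s":23,"v":23}

Derivation:
After op 1 (add /s/oz 73): {"f":[81,69,20,95],"oa":{"cdk":68,"z":19},"s":{"jip":23,"myg":47,"oz":73,"sn":1}}
After op 2 (remove /s/jip): {"f":[81,69,20,95],"oa":{"cdk":68,"z":19},"s":{"myg":47,"oz":73,"sn":1}}
After op 3 (replace /s/sn 10): {"f":[81,69,20,95],"oa":{"cdk":68,"z":19},"s":{"myg":47,"oz":73,"sn":10}}
After op 4 (add /v 23): {"f":[81,69,20,95],"oa":{"cdk":68,"z":19},"s":{"myg":47,"oz":73,"sn":10},"v":23}
After op 5 (replace /s 23): {"f":[81,69,20,95],"oa":{"cdk":68,"z":19},"s":23,"v":23}
After op 6 (add /bb 52): {"bb":52,"f":[81,69,20,95],"oa":{"cdk":68,"z":19},"s":23,"v":23}
After op 7 (add /nq 15): {"bb":52,"f":[81,69,20,95],"nq":15,"oa":{"cdk":68,"z":19},"s":23,"v":23}
After op 8 (add /l 24): {"bb":52,"f":[81,69,20,95],"l":24,"nq":15,"oa":{"cdk":68,"z":19},"s":23,"v":23}
After op 9 (remove /bb): {"f":[81,69,20,95],"l":24,"nq":15,"oa":{"cdk":68,"z":19},"s":23,"v":23}
After op 10 (add /oa/az 40): {"f":[81,69,20,95],"l":24,"nq":15,"oa":{"az":40,"cdk":68,"z":19},"s":23,"v":23}
After op 11 (remove /f/3): {"f":[81,69,20],"l":24,"nq":15,"oa":{"az":40,"cdk":68,"z":19},"s":23,"v":23}
After op 12 (add /jba 94): {"f":[81,69,20],"jba":94,"l":24,"nq":15,"oa":{"az":40,"cdk":68,"z":19},"s":23,"v":23}
After op 13 (remove /jba): {"f":[81,69,20],"l":24,"nq":15,"oa":{"az":40,"cdk":68,"z":19},"s":23,"v":23}
After op 14 (add /f/1 7): {"f":[81,7,69,20],"l":24,"nq":15,"oa":{"az":40,"cdk":68,"z":19},"s":23,"v":23}
After op 15 (add /b 82): {"b":82,"f":[81,7,69,20],"l":24,"nq":15,"oa":{"az":40,"cdk":68,"z":19},"s":23,"v":23}
After op 16 (add /f/4 49): {"b":82,"f":[81,7,69,20,49],"l":24,"nq":15,"oa":{"az":40,"cdk":68,"z":19},"s":23,"v":23}
After op 17 (add /f/5 85): {"b":82,"f":[81,7,69,20,49,85],"l":24,"nq":15,"oa":{"az":40,"cdk":68,"z":19},"s":23,"v":23}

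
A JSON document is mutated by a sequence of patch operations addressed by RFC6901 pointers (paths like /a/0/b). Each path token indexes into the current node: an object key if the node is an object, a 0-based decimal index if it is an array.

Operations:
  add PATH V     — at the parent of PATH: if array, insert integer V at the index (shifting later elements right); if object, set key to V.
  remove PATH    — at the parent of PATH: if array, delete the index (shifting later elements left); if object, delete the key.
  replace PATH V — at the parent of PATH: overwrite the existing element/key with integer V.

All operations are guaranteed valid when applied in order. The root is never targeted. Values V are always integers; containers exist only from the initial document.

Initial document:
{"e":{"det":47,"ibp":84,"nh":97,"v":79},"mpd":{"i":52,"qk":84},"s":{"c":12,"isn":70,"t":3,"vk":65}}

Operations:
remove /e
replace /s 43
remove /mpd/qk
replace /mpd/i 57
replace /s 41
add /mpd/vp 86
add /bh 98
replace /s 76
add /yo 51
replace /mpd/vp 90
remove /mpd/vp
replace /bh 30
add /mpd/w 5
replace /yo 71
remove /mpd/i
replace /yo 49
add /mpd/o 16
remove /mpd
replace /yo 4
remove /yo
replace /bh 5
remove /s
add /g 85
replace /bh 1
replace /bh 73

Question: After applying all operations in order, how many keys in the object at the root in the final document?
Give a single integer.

After op 1 (remove /e): {"mpd":{"i":52,"qk":84},"s":{"c":12,"isn":70,"t":3,"vk":65}}
After op 2 (replace /s 43): {"mpd":{"i":52,"qk":84},"s":43}
After op 3 (remove /mpd/qk): {"mpd":{"i":52},"s":43}
After op 4 (replace /mpd/i 57): {"mpd":{"i":57},"s":43}
After op 5 (replace /s 41): {"mpd":{"i":57},"s":41}
After op 6 (add /mpd/vp 86): {"mpd":{"i":57,"vp":86},"s":41}
After op 7 (add /bh 98): {"bh":98,"mpd":{"i":57,"vp":86},"s":41}
After op 8 (replace /s 76): {"bh":98,"mpd":{"i":57,"vp":86},"s":76}
After op 9 (add /yo 51): {"bh":98,"mpd":{"i":57,"vp":86},"s":76,"yo":51}
After op 10 (replace /mpd/vp 90): {"bh":98,"mpd":{"i":57,"vp":90},"s":76,"yo":51}
After op 11 (remove /mpd/vp): {"bh":98,"mpd":{"i":57},"s":76,"yo":51}
After op 12 (replace /bh 30): {"bh":30,"mpd":{"i":57},"s":76,"yo":51}
After op 13 (add /mpd/w 5): {"bh":30,"mpd":{"i":57,"w":5},"s":76,"yo":51}
After op 14 (replace /yo 71): {"bh":30,"mpd":{"i":57,"w":5},"s":76,"yo":71}
After op 15 (remove /mpd/i): {"bh":30,"mpd":{"w":5},"s":76,"yo":71}
After op 16 (replace /yo 49): {"bh":30,"mpd":{"w":5},"s":76,"yo":49}
After op 17 (add /mpd/o 16): {"bh":30,"mpd":{"o":16,"w":5},"s":76,"yo":49}
After op 18 (remove /mpd): {"bh":30,"s":76,"yo":49}
After op 19 (replace /yo 4): {"bh":30,"s":76,"yo":4}
After op 20 (remove /yo): {"bh":30,"s":76}
After op 21 (replace /bh 5): {"bh":5,"s":76}
After op 22 (remove /s): {"bh":5}
After op 23 (add /g 85): {"bh":5,"g":85}
After op 24 (replace /bh 1): {"bh":1,"g":85}
After op 25 (replace /bh 73): {"bh":73,"g":85}
Size at the root: 2

Answer: 2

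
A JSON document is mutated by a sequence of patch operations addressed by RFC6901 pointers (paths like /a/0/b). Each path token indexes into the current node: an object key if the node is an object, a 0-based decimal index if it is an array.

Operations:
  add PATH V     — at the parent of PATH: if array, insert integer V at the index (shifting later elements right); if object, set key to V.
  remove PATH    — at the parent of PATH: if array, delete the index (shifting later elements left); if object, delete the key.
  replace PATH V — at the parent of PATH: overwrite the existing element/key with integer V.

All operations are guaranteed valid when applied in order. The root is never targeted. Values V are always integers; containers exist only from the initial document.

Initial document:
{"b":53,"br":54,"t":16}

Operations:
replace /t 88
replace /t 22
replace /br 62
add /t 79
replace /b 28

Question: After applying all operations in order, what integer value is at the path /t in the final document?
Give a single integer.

After op 1 (replace /t 88): {"b":53,"br":54,"t":88}
After op 2 (replace /t 22): {"b":53,"br":54,"t":22}
After op 3 (replace /br 62): {"b":53,"br":62,"t":22}
After op 4 (add /t 79): {"b":53,"br":62,"t":79}
After op 5 (replace /b 28): {"b":28,"br":62,"t":79}
Value at /t: 79

Answer: 79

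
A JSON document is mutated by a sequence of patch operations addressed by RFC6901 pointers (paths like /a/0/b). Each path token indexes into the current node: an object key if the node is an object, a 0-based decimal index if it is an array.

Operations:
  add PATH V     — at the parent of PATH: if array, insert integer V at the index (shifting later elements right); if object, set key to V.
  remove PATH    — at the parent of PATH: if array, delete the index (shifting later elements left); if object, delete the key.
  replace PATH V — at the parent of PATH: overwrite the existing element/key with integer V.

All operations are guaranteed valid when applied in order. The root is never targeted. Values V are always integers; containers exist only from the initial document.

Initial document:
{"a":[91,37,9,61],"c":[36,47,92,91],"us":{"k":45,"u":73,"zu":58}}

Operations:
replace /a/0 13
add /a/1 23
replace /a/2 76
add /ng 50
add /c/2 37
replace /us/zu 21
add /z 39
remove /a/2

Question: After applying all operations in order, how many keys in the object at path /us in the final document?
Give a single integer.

Answer: 3

Derivation:
After op 1 (replace /a/0 13): {"a":[13,37,9,61],"c":[36,47,92,91],"us":{"k":45,"u":73,"zu":58}}
After op 2 (add /a/1 23): {"a":[13,23,37,9,61],"c":[36,47,92,91],"us":{"k":45,"u":73,"zu":58}}
After op 3 (replace /a/2 76): {"a":[13,23,76,9,61],"c":[36,47,92,91],"us":{"k":45,"u":73,"zu":58}}
After op 4 (add /ng 50): {"a":[13,23,76,9,61],"c":[36,47,92,91],"ng":50,"us":{"k":45,"u":73,"zu":58}}
After op 5 (add /c/2 37): {"a":[13,23,76,9,61],"c":[36,47,37,92,91],"ng":50,"us":{"k":45,"u":73,"zu":58}}
After op 6 (replace /us/zu 21): {"a":[13,23,76,9,61],"c":[36,47,37,92,91],"ng":50,"us":{"k":45,"u":73,"zu":21}}
After op 7 (add /z 39): {"a":[13,23,76,9,61],"c":[36,47,37,92,91],"ng":50,"us":{"k":45,"u":73,"zu":21},"z":39}
After op 8 (remove /a/2): {"a":[13,23,9,61],"c":[36,47,37,92,91],"ng":50,"us":{"k":45,"u":73,"zu":21},"z":39}
Size at path /us: 3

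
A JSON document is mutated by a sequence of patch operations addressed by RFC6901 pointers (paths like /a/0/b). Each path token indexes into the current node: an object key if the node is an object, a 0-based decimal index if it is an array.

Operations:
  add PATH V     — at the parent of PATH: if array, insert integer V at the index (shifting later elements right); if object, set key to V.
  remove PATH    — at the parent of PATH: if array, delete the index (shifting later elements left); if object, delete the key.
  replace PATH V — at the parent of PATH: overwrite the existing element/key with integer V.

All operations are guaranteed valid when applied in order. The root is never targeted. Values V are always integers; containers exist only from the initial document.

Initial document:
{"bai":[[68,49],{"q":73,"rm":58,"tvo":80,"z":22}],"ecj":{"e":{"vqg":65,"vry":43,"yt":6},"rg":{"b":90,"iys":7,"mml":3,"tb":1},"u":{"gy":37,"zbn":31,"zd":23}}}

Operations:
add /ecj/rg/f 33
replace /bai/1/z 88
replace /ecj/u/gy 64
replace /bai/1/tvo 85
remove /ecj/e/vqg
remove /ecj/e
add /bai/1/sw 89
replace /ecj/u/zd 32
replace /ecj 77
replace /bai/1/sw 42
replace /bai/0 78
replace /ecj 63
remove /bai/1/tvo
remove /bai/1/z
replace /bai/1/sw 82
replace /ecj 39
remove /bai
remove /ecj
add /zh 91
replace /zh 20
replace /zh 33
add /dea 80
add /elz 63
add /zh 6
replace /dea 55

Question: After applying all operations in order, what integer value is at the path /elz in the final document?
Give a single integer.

Answer: 63

Derivation:
After op 1 (add /ecj/rg/f 33): {"bai":[[68,49],{"q":73,"rm":58,"tvo":80,"z":22}],"ecj":{"e":{"vqg":65,"vry":43,"yt":6},"rg":{"b":90,"f":33,"iys":7,"mml":3,"tb":1},"u":{"gy":37,"zbn":31,"zd":23}}}
After op 2 (replace /bai/1/z 88): {"bai":[[68,49],{"q":73,"rm":58,"tvo":80,"z":88}],"ecj":{"e":{"vqg":65,"vry":43,"yt":6},"rg":{"b":90,"f":33,"iys":7,"mml":3,"tb":1},"u":{"gy":37,"zbn":31,"zd":23}}}
After op 3 (replace /ecj/u/gy 64): {"bai":[[68,49],{"q":73,"rm":58,"tvo":80,"z":88}],"ecj":{"e":{"vqg":65,"vry":43,"yt":6},"rg":{"b":90,"f":33,"iys":7,"mml":3,"tb":1},"u":{"gy":64,"zbn":31,"zd":23}}}
After op 4 (replace /bai/1/tvo 85): {"bai":[[68,49],{"q":73,"rm":58,"tvo":85,"z":88}],"ecj":{"e":{"vqg":65,"vry":43,"yt":6},"rg":{"b":90,"f":33,"iys":7,"mml":3,"tb":1},"u":{"gy":64,"zbn":31,"zd":23}}}
After op 5 (remove /ecj/e/vqg): {"bai":[[68,49],{"q":73,"rm":58,"tvo":85,"z":88}],"ecj":{"e":{"vry":43,"yt":6},"rg":{"b":90,"f":33,"iys":7,"mml":3,"tb":1},"u":{"gy":64,"zbn":31,"zd":23}}}
After op 6 (remove /ecj/e): {"bai":[[68,49],{"q":73,"rm":58,"tvo":85,"z":88}],"ecj":{"rg":{"b":90,"f":33,"iys":7,"mml":3,"tb":1},"u":{"gy":64,"zbn":31,"zd":23}}}
After op 7 (add /bai/1/sw 89): {"bai":[[68,49],{"q":73,"rm":58,"sw":89,"tvo":85,"z":88}],"ecj":{"rg":{"b":90,"f":33,"iys":7,"mml":3,"tb":1},"u":{"gy":64,"zbn":31,"zd":23}}}
After op 8 (replace /ecj/u/zd 32): {"bai":[[68,49],{"q":73,"rm":58,"sw":89,"tvo":85,"z":88}],"ecj":{"rg":{"b":90,"f":33,"iys":7,"mml":3,"tb":1},"u":{"gy":64,"zbn":31,"zd":32}}}
After op 9 (replace /ecj 77): {"bai":[[68,49],{"q":73,"rm":58,"sw":89,"tvo":85,"z":88}],"ecj":77}
After op 10 (replace /bai/1/sw 42): {"bai":[[68,49],{"q":73,"rm":58,"sw":42,"tvo":85,"z":88}],"ecj":77}
After op 11 (replace /bai/0 78): {"bai":[78,{"q":73,"rm":58,"sw":42,"tvo":85,"z":88}],"ecj":77}
After op 12 (replace /ecj 63): {"bai":[78,{"q":73,"rm":58,"sw":42,"tvo":85,"z":88}],"ecj":63}
After op 13 (remove /bai/1/tvo): {"bai":[78,{"q":73,"rm":58,"sw":42,"z":88}],"ecj":63}
After op 14 (remove /bai/1/z): {"bai":[78,{"q":73,"rm":58,"sw":42}],"ecj":63}
After op 15 (replace /bai/1/sw 82): {"bai":[78,{"q":73,"rm":58,"sw":82}],"ecj":63}
After op 16 (replace /ecj 39): {"bai":[78,{"q":73,"rm":58,"sw":82}],"ecj":39}
After op 17 (remove /bai): {"ecj":39}
After op 18 (remove /ecj): {}
After op 19 (add /zh 91): {"zh":91}
After op 20 (replace /zh 20): {"zh":20}
After op 21 (replace /zh 33): {"zh":33}
After op 22 (add /dea 80): {"dea":80,"zh":33}
After op 23 (add /elz 63): {"dea":80,"elz":63,"zh":33}
After op 24 (add /zh 6): {"dea":80,"elz":63,"zh":6}
After op 25 (replace /dea 55): {"dea":55,"elz":63,"zh":6}
Value at /elz: 63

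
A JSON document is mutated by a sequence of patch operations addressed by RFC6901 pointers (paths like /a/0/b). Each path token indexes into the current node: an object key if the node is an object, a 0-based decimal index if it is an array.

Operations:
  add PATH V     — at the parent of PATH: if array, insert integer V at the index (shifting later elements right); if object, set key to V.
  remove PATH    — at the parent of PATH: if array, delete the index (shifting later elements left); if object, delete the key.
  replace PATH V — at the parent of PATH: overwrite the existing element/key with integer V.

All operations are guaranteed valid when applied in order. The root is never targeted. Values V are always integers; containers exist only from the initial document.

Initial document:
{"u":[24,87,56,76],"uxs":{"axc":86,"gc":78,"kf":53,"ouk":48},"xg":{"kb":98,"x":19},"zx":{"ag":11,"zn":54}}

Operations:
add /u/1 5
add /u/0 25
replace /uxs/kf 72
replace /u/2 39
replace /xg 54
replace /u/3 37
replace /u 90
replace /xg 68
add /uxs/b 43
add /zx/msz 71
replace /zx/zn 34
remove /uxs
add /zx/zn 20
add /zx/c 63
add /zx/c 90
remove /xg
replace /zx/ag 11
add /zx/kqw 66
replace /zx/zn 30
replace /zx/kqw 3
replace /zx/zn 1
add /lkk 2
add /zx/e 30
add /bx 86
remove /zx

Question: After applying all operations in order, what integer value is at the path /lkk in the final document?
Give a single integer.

After op 1 (add /u/1 5): {"u":[24,5,87,56,76],"uxs":{"axc":86,"gc":78,"kf":53,"ouk":48},"xg":{"kb":98,"x":19},"zx":{"ag":11,"zn":54}}
After op 2 (add /u/0 25): {"u":[25,24,5,87,56,76],"uxs":{"axc":86,"gc":78,"kf":53,"ouk":48},"xg":{"kb":98,"x":19},"zx":{"ag":11,"zn":54}}
After op 3 (replace /uxs/kf 72): {"u":[25,24,5,87,56,76],"uxs":{"axc":86,"gc":78,"kf":72,"ouk":48},"xg":{"kb":98,"x":19},"zx":{"ag":11,"zn":54}}
After op 4 (replace /u/2 39): {"u":[25,24,39,87,56,76],"uxs":{"axc":86,"gc":78,"kf":72,"ouk":48},"xg":{"kb":98,"x":19},"zx":{"ag":11,"zn":54}}
After op 5 (replace /xg 54): {"u":[25,24,39,87,56,76],"uxs":{"axc":86,"gc":78,"kf":72,"ouk":48},"xg":54,"zx":{"ag":11,"zn":54}}
After op 6 (replace /u/3 37): {"u":[25,24,39,37,56,76],"uxs":{"axc":86,"gc":78,"kf":72,"ouk":48},"xg":54,"zx":{"ag":11,"zn":54}}
After op 7 (replace /u 90): {"u":90,"uxs":{"axc":86,"gc":78,"kf":72,"ouk":48},"xg":54,"zx":{"ag":11,"zn":54}}
After op 8 (replace /xg 68): {"u":90,"uxs":{"axc":86,"gc":78,"kf":72,"ouk":48},"xg":68,"zx":{"ag":11,"zn":54}}
After op 9 (add /uxs/b 43): {"u":90,"uxs":{"axc":86,"b":43,"gc":78,"kf":72,"ouk":48},"xg":68,"zx":{"ag":11,"zn":54}}
After op 10 (add /zx/msz 71): {"u":90,"uxs":{"axc":86,"b":43,"gc":78,"kf":72,"ouk":48},"xg":68,"zx":{"ag":11,"msz":71,"zn":54}}
After op 11 (replace /zx/zn 34): {"u":90,"uxs":{"axc":86,"b":43,"gc":78,"kf":72,"ouk":48},"xg":68,"zx":{"ag":11,"msz":71,"zn":34}}
After op 12 (remove /uxs): {"u":90,"xg":68,"zx":{"ag":11,"msz":71,"zn":34}}
After op 13 (add /zx/zn 20): {"u":90,"xg":68,"zx":{"ag":11,"msz":71,"zn":20}}
After op 14 (add /zx/c 63): {"u":90,"xg":68,"zx":{"ag":11,"c":63,"msz":71,"zn":20}}
After op 15 (add /zx/c 90): {"u":90,"xg":68,"zx":{"ag":11,"c":90,"msz":71,"zn":20}}
After op 16 (remove /xg): {"u":90,"zx":{"ag":11,"c":90,"msz":71,"zn":20}}
After op 17 (replace /zx/ag 11): {"u":90,"zx":{"ag":11,"c":90,"msz":71,"zn":20}}
After op 18 (add /zx/kqw 66): {"u":90,"zx":{"ag":11,"c":90,"kqw":66,"msz":71,"zn":20}}
After op 19 (replace /zx/zn 30): {"u":90,"zx":{"ag":11,"c":90,"kqw":66,"msz":71,"zn":30}}
After op 20 (replace /zx/kqw 3): {"u":90,"zx":{"ag":11,"c":90,"kqw":3,"msz":71,"zn":30}}
After op 21 (replace /zx/zn 1): {"u":90,"zx":{"ag":11,"c":90,"kqw":3,"msz":71,"zn":1}}
After op 22 (add /lkk 2): {"lkk":2,"u":90,"zx":{"ag":11,"c":90,"kqw":3,"msz":71,"zn":1}}
After op 23 (add /zx/e 30): {"lkk":2,"u":90,"zx":{"ag":11,"c":90,"e":30,"kqw":3,"msz":71,"zn":1}}
After op 24 (add /bx 86): {"bx":86,"lkk":2,"u":90,"zx":{"ag":11,"c":90,"e":30,"kqw":3,"msz":71,"zn":1}}
After op 25 (remove /zx): {"bx":86,"lkk":2,"u":90}
Value at /lkk: 2

Answer: 2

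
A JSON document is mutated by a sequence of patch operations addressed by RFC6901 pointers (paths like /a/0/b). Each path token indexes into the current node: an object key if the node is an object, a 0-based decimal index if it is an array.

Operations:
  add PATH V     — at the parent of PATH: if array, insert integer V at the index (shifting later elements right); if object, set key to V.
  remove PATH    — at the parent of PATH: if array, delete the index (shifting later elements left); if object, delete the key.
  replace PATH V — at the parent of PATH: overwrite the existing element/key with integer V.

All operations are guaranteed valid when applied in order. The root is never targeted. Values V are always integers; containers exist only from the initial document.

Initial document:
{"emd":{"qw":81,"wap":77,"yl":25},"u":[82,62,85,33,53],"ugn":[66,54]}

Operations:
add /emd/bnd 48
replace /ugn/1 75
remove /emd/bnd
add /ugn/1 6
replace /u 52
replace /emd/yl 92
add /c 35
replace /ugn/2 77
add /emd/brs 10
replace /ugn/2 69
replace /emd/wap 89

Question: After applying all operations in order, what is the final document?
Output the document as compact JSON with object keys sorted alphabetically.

After op 1 (add /emd/bnd 48): {"emd":{"bnd":48,"qw":81,"wap":77,"yl":25},"u":[82,62,85,33,53],"ugn":[66,54]}
After op 2 (replace /ugn/1 75): {"emd":{"bnd":48,"qw":81,"wap":77,"yl":25},"u":[82,62,85,33,53],"ugn":[66,75]}
After op 3 (remove /emd/bnd): {"emd":{"qw":81,"wap":77,"yl":25},"u":[82,62,85,33,53],"ugn":[66,75]}
After op 4 (add /ugn/1 6): {"emd":{"qw":81,"wap":77,"yl":25},"u":[82,62,85,33,53],"ugn":[66,6,75]}
After op 5 (replace /u 52): {"emd":{"qw":81,"wap":77,"yl":25},"u":52,"ugn":[66,6,75]}
After op 6 (replace /emd/yl 92): {"emd":{"qw":81,"wap":77,"yl":92},"u":52,"ugn":[66,6,75]}
After op 7 (add /c 35): {"c":35,"emd":{"qw":81,"wap":77,"yl":92},"u":52,"ugn":[66,6,75]}
After op 8 (replace /ugn/2 77): {"c":35,"emd":{"qw":81,"wap":77,"yl":92},"u":52,"ugn":[66,6,77]}
After op 9 (add /emd/brs 10): {"c":35,"emd":{"brs":10,"qw":81,"wap":77,"yl":92},"u":52,"ugn":[66,6,77]}
After op 10 (replace /ugn/2 69): {"c":35,"emd":{"brs":10,"qw":81,"wap":77,"yl":92},"u":52,"ugn":[66,6,69]}
After op 11 (replace /emd/wap 89): {"c":35,"emd":{"brs":10,"qw":81,"wap":89,"yl":92},"u":52,"ugn":[66,6,69]}

Answer: {"c":35,"emd":{"brs":10,"qw":81,"wap":89,"yl":92},"u":52,"ugn":[66,6,69]}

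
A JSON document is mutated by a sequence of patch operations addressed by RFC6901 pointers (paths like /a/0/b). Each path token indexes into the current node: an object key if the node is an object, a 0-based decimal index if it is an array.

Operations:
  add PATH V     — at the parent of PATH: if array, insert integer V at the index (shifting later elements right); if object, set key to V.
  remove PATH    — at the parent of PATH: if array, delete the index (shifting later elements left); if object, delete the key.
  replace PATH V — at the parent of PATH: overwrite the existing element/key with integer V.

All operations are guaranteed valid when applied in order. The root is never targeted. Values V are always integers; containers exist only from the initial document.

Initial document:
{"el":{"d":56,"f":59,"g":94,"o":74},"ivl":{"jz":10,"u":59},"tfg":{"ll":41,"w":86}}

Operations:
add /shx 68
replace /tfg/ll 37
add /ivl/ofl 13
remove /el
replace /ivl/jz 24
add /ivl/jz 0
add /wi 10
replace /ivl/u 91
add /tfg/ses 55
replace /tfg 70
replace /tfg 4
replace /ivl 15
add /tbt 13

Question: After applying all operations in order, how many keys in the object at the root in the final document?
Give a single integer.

After op 1 (add /shx 68): {"el":{"d":56,"f":59,"g":94,"o":74},"ivl":{"jz":10,"u":59},"shx":68,"tfg":{"ll":41,"w":86}}
After op 2 (replace /tfg/ll 37): {"el":{"d":56,"f":59,"g":94,"o":74},"ivl":{"jz":10,"u":59},"shx":68,"tfg":{"ll":37,"w":86}}
After op 3 (add /ivl/ofl 13): {"el":{"d":56,"f":59,"g":94,"o":74},"ivl":{"jz":10,"ofl":13,"u":59},"shx":68,"tfg":{"ll":37,"w":86}}
After op 4 (remove /el): {"ivl":{"jz":10,"ofl":13,"u":59},"shx":68,"tfg":{"ll":37,"w":86}}
After op 5 (replace /ivl/jz 24): {"ivl":{"jz":24,"ofl":13,"u":59},"shx":68,"tfg":{"ll":37,"w":86}}
After op 6 (add /ivl/jz 0): {"ivl":{"jz":0,"ofl":13,"u":59},"shx":68,"tfg":{"ll":37,"w":86}}
After op 7 (add /wi 10): {"ivl":{"jz":0,"ofl":13,"u":59},"shx":68,"tfg":{"ll":37,"w":86},"wi":10}
After op 8 (replace /ivl/u 91): {"ivl":{"jz":0,"ofl":13,"u":91},"shx":68,"tfg":{"ll":37,"w":86},"wi":10}
After op 9 (add /tfg/ses 55): {"ivl":{"jz":0,"ofl":13,"u":91},"shx":68,"tfg":{"ll":37,"ses":55,"w":86},"wi":10}
After op 10 (replace /tfg 70): {"ivl":{"jz":0,"ofl":13,"u":91},"shx":68,"tfg":70,"wi":10}
After op 11 (replace /tfg 4): {"ivl":{"jz":0,"ofl":13,"u":91},"shx":68,"tfg":4,"wi":10}
After op 12 (replace /ivl 15): {"ivl":15,"shx":68,"tfg":4,"wi":10}
After op 13 (add /tbt 13): {"ivl":15,"shx":68,"tbt":13,"tfg":4,"wi":10}
Size at the root: 5

Answer: 5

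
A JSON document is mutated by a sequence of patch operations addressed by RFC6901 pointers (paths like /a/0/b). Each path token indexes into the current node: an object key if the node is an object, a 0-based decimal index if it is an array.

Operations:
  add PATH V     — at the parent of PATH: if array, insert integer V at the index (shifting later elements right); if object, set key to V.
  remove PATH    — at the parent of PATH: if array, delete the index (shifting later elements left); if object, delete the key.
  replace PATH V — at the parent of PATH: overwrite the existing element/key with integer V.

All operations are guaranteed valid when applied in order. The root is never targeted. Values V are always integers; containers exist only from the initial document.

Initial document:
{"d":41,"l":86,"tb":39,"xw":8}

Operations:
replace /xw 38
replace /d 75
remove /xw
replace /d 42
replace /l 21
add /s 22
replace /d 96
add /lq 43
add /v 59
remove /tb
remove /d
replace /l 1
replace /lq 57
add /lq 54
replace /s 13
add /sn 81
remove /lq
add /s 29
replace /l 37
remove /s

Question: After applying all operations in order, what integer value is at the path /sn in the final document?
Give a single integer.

Answer: 81

Derivation:
After op 1 (replace /xw 38): {"d":41,"l":86,"tb":39,"xw":38}
After op 2 (replace /d 75): {"d":75,"l":86,"tb":39,"xw":38}
After op 3 (remove /xw): {"d":75,"l":86,"tb":39}
After op 4 (replace /d 42): {"d":42,"l":86,"tb":39}
After op 5 (replace /l 21): {"d":42,"l":21,"tb":39}
After op 6 (add /s 22): {"d":42,"l":21,"s":22,"tb":39}
After op 7 (replace /d 96): {"d":96,"l":21,"s":22,"tb":39}
After op 8 (add /lq 43): {"d":96,"l":21,"lq":43,"s":22,"tb":39}
After op 9 (add /v 59): {"d":96,"l":21,"lq":43,"s":22,"tb":39,"v":59}
After op 10 (remove /tb): {"d":96,"l":21,"lq":43,"s":22,"v":59}
After op 11 (remove /d): {"l":21,"lq":43,"s":22,"v":59}
After op 12 (replace /l 1): {"l":1,"lq":43,"s":22,"v":59}
After op 13 (replace /lq 57): {"l":1,"lq":57,"s":22,"v":59}
After op 14 (add /lq 54): {"l":1,"lq":54,"s":22,"v":59}
After op 15 (replace /s 13): {"l":1,"lq":54,"s":13,"v":59}
After op 16 (add /sn 81): {"l":1,"lq":54,"s":13,"sn":81,"v":59}
After op 17 (remove /lq): {"l":1,"s":13,"sn":81,"v":59}
After op 18 (add /s 29): {"l":1,"s":29,"sn":81,"v":59}
After op 19 (replace /l 37): {"l":37,"s":29,"sn":81,"v":59}
After op 20 (remove /s): {"l":37,"sn":81,"v":59}
Value at /sn: 81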